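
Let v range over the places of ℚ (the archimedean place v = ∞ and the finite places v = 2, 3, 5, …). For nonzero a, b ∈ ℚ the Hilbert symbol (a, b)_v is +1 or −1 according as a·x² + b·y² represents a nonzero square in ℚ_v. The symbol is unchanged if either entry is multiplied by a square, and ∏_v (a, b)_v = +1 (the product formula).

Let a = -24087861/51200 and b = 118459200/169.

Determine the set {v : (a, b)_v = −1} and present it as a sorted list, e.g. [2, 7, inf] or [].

Mod squares: a ≡ -42, b ≡ 74037. Check v ∈ {∞, 2, 3, 5, 7, 13, 17, 23, 29, 37}.
v=37: a=37^0·(≡29), b=37^1·(≡33) mod 37; (29|37)=-1, (33|37)=+1; (−1)^{0·1·18}·(-1)^1·(+1)^0 = -1.
v=29: a=29^0·(≡6), b=29^1·(≡28) mod 29; (6|29)=+1, (28|29)=+1; (−1)^{0·1·14}·(+1)^1·(+1)^0 = +1.
v=5: a=5^-2·(≡3), b=5^2·(≡2) mod 5; (3|5)=-1, (2|5)=-1; (−1)^{-2·2·2}·(-1)^2·(-1)^-2 = +1.
v=∞: -42 < 0 and 74037 > 0  ⇒  (a,b)_∞ = +1.
v=17: a=17^2·(≡8), b=17^0·(≡13) mod 17; (8|17)=+1, (13|17)=+1; (−1)^{2·0·8}·(+1)^0·(+1)^2 = +1.
v=13: a=13^0·(≡10), b=13^-2·(≡2) mod 13; (10|13)=+1, (2|13)=-1; (−1)^{0·-2·6}·(+1)^-2·(-1)^0 = +1.
v=2: v_2(a)=-11, v_2(b)=6; units ≡ 3, 5 (mod 8); ε·ε+αω+βω = 1·0+-11·1+6·1 ≡ 1  ⇒  (a,b)_2 = -1.
v=7: a=7^3·(≡2), b=7^0·(≡6) mod 7; (2|7)=+1, (6|7)=-1; (−1)^{3·0·3}·(+1)^0·(-1)^3 = -1.
v=3: a=3^5·(≡1), b=3^1·(≡1) mod 3; (1|3)=+1, (1|3)=+1; (−1)^{5·1·1}·(+1)^1·(+1)^5 = -1.
v=23: a=23^0·(≡8), b=23^1·(≡7) mod 23; (8|23)=+1, (7|23)=-1; (−1)^{0·1·11}·(+1)^1·(-1)^0 = +1.
(-42, 74037 / ℚ) ramifies at {2, 3, 7, 37}: a division algebra.

[2, 3, 7, 37]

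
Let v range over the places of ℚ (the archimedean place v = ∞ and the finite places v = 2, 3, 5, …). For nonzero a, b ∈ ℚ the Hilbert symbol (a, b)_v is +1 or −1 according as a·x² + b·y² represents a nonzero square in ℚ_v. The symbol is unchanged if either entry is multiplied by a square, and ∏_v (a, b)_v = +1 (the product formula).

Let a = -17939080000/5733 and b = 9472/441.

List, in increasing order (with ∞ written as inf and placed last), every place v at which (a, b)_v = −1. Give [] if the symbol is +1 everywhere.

(a, b) ≡ (-5830201, 37) mod (ℚ^×)²; places V = {2, 3, 5, 7, 13, 17, 23, 31, 37, ∞}.
(a,b)_3: α=-2, u≡2; β=-2, v≡1 (mod 3); (2|3)=-1, (1|3)=+1; sign (−1)^0·-1^-2·+1^-2 = +1.
(a,b)_37: α=1, u≡33; β=1, v≡1 (mod 37); (33|37)=+1, (1|37)=+1; sign (−1)^0·+1^1·+1^1 = +1.
(a,b)_7: α=-2, u≡1; β=-2, v≡4 (mod 7); (1|7)=+1, (4|7)=+1; sign (−1)^0·+1^-2·+1^-2 = +1.
(a,b)_5: α=4, u≡4; β=0, v≡2 (mod 5); (4|5)=+1, (2|5)=-1; sign (−1)^0·+1^0·-1^4 = +1.
(a,b)_31: α=1, u≡12; β=0, v≡29 (mod 31); (12|31)=-1, (29|31)=-1; sign (−1)^0·-1^0·-1^1 = -1.
(a,b)_13: α=-1, u≡10; β=0, v≡5 (mod 13); (10|13)=+1, (5|13)=-1; sign (−1)^0·+1^0·-1^-1 = -1.
(a,b)_17: α=1, u≡12; β=0, v≡14 (mod 17); (12|17)=-1, (14|17)=-1; sign (−1)^0·-1^0·-1^1 = -1.
(a,b)_2: α=6, β=8; u≡7, v≡5 (mod 8); ε(u)ε(v)=1·0, αω(v)=6·1, βω(u)=8·0; sum ≡ 0  ⇒  +1.
(a,b)_23: α=1, u≡14; β=0, v≡22 (mod 23); (14|23)=-1, (22|23)=-1; sign (−1)^0·-1^0·-1^1 = -1.
(a,b)_∞: sgn(-5830201)=−, sgn(37)=+, so +1.
Ram(-5830201, 37) = {13, 17, 23, 31}; no ℚ_13-point on the conic.

[13, 17, 23, 31]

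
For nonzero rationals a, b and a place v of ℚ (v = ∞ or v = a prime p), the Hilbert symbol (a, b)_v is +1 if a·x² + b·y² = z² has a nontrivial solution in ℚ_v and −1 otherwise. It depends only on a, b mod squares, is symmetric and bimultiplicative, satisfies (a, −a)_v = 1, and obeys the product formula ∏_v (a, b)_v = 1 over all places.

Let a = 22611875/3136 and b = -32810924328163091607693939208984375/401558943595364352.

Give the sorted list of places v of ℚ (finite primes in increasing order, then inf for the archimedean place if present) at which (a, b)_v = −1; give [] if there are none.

Mod squares: a ≡ 299, b ≡ -785726. Check v ∈ {∞, 2, 3, 5, 7, 11, 13, 19, 23, 29, 31}.
v=3: a=3^0·(≡2), b=3^-12·(≡1) mod 3; (2|3)=-1, (1|3)=+1; (−1)^{0·-12·1}·(-1)^-12·(+1)^0 = +1.
v=29: a=29^0·(≡6), b=29^1·(≡18) mod 29; (6|29)=+1, (18|29)=-1; (−1)^{0·1·14}·(+1)^1·(-1)^0 = +1.
v=13: a=13^1·(≡9), b=13^6·(≡6) mod 13; (9|13)=+1, (6|13)=-1; (−1)^{1·6·6}·(+1)^6·(-1)^1 = -1.
v=19: a=19^0·(≡13), b=19^1·(≡17) mod 19; (13|19)=-1, (17|19)=+1; (−1)^{0·1·9}·(-1)^1·(+1)^0 = -1.
v=∞: 299 > 0 and -785726 < 0  ⇒  (a,b)_∞ = +1.
v=2: v_2(a)=-6, v_2(b)=-17; units ≡ 3, 1 (mod 8); ε·ε+αω+βω = 1·0+-6·0+-17·1 ≡ 1  ⇒  (a,b)_2 = -1.
v=31: a=31^0·(≡2), b=31^1·(≡26) mod 31; (2|31)=+1, (26|31)=-1; (−1)^{0·1·15}·(+1)^1·(-1)^0 = +1.
v=11: a=11^2·(≡7), b=11^8·(≡4) mod 11; (7|11)=-1, (4|11)=+1; (−1)^{2·8·5}·(-1)^8·(+1)^2 = +1.
v=5: a=5^4·(≡4), b=5^16·(≡1) mod 5; (4|5)=+1, (1|5)=+1; (−1)^{4·16·2}·(+1)^16·(+1)^4 = +1.
v=7: a=7^-2·(≡6), b=7^-8·(≡6) mod 7; (6|7)=-1, (6|7)=-1; (−1)^{-2·-8·3}·(-1)^-8·(-1)^-2 = +1.
v=23: a=23^1·(≡16), b=23^3·(≡12) mod 23; (16|23)=+1, (12|23)=+1; (−1)^{1·3·11}·(+1)^3·(+1)^1 = -1.
|Ram(299, -785726)| = 4, even; anisotropic at {2, 13, 19, 23}.

[2, 13, 19, 23]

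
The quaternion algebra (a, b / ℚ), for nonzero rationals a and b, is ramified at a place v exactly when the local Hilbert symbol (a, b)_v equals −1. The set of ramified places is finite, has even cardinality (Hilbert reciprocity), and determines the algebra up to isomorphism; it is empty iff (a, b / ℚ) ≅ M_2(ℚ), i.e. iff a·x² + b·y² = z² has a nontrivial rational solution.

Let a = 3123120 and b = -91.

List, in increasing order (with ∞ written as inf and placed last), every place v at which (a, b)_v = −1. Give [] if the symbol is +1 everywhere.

(a, b) ≡ (1155, -91) mod (ℚ^×)²; places V = {2, 3, 5, 7, 11, 13, ∞}.
(a,b)_13: α=2, u≡7; β=1, v≡6 (mod 13); (7|13)=-1, (6|13)=-1; sign (−1)^0·-1^1·-1^2 = -1.
(a,b)_∞: sgn(1155)=+, sgn(-91)=−, so +1.
(a,b)_2: α=4, β=0; u≡3, v≡5 (mod 8); ε(u)ε(v)=1·0, αω(v)=4·1, βω(u)=0·1; sum ≡ 0  ⇒  +1.
(a,b)_5: α=1, u≡4; β=0, v≡4 (mod 5); (4|5)=+1, (4|5)=+1; sign (−1)^0·+1^0·+1^1 = +1.
(a,b)_3: α=1, u≡1; β=0, v≡2 (mod 3); (1|3)=+1, (2|3)=-1; sign (−1)^0·+1^0·-1^1 = -1.
(a,b)_7: α=1, u≡1; β=1, v≡1 (mod 7); (1|7)=+1, (1|7)=+1; sign (−1)^1·+1^1·+1^1 = -1.
(a,b)_11: α=1, u≡10; β=0, v≡8 (mod 11); (10|11)=-1, (8|11)=-1; sign (−1)^0·-1^0·-1^1 = -1.
|Ram(1155, -91)| = 4, even; anisotropic at {3, 7, 11, 13}.

[3, 7, 11, 13]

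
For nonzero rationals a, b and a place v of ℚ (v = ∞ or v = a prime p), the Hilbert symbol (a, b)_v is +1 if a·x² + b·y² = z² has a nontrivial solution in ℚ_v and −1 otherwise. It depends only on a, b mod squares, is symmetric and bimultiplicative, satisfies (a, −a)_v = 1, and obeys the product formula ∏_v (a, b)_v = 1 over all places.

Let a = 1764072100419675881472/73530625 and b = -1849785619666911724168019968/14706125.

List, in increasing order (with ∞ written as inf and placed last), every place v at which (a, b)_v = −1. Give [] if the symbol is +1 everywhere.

(a, b) ≡ (43, -68585) mod (ℚ^×)²; places V = {2, 3, 5, 7, 11, 19, 29, 43, ∞}.
(a,b)_∞: sgn(43)=+, sgn(-68585)=−, so +1.
(a,b)_29: α=2, u≡18; β=3, v≡24 (mod 29); (18|29)=-1, (24|29)=+1; sign (−1)^0·-1^3·+1^2 = -1.
(a,b)_7: α=-6, u≡4; β=-6, v≡4 (mod 7); (4|7)=+1, (4|7)=+1; sign (−1)^0·+1^-6·+1^-6 = +1.
(a,b)_5: α=-4, u≡3; β=-3, v≡3 (mod 5); (3|5)=-1, (3|5)=-1; sign (−1)^0·-1^-3·-1^-4 = -1.
(a,b)_3: α=2, u≡1; β=0, v≡1 (mod 3); (1|3)=+1, (1|3)=+1; sign (−1)^0·+1^0·+1^2 = +1.
(a,b)_2: α=26, β=30; u≡3, v≡7 (mod 8); ε(u)ε(v)=1·1, αω(v)=26·0, βω(u)=30·1; sum ≡ 1  ⇒  -1.
(a,b)_11: α=2, u≡6; β=3, v≡8 (mod 11); (6|11)=-1, (8|11)=-1; sign (−1)^0·-1^3·-1^2 = -1.
(a,b)_43: α=3, u≡6; β=5, v≡29 (mod 43); (6|43)=+1, (29|43)=-1; sign (−1)^1·+1^5·-1^3 = +1.
(a,b)_19: α=2, u≡16; β=2, v≡6 (mod 19); (16|19)=+1, (6|19)=+1; sign (−1)^0·+1^2·+1^2 = +1.
(43, -68585 / ℚ) ramifies at {2, 5, 11, 29}: a division algebra.

[2, 5, 11, 29]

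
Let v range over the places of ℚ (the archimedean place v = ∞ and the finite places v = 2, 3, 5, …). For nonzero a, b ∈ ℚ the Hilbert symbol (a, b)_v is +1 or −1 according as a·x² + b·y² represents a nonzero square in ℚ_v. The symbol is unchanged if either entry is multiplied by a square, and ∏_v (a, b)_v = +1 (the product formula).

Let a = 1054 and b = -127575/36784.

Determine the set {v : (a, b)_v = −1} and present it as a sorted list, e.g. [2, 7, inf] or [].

[17, 31]

(a, b) ≡ (1054, -133) mod (ℚ^×)²; places V = {2, 3, 5, 7, 11, 17, 19, 31, ∞}.
(a,b)_5: α=0, u≡4; β=2, v≡3 (mod 5); (4|5)=+1, (3|5)=-1; sign (−1)^0·+1^2·-1^0 = +1.
(a,b)_19: α=0, u≡9; β=-1, v≡14 (mod 19); (9|19)=+1, (14|19)=-1; sign (−1)^0·+1^-1·-1^0 = +1.
(a,b)_7: α=0, u≡4; β=1, v≡4 (mod 7); (4|7)=+1, (4|7)=+1; sign (−1)^0·+1^1·+1^0 = +1.
(a,b)_2: α=1, β=-4; u≡7, v≡3 (mod 8); ε(u)ε(v)=1·1, αω(v)=1·1, βω(u)=-4·0; sum ≡ 0  ⇒  +1.
(a,b)_17: α=1, u≡11; β=0, v≡6 (mod 17); (11|17)=-1, (6|17)=-1; sign (−1)^0·-1^0·-1^1 = -1.
(a,b)_31: α=1, u≡3; β=0, v≡27 (mod 31); (3|31)=-1, (27|31)=-1; sign (−1)^0·-1^0·-1^1 = -1.
(a,b)_∞: sgn(1054)=+, sgn(-133)=−, so +1.
(a,b)_11: α=0, u≡9; β=-2, v≡2 (mod 11); (9|11)=+1, (2|11)=-1; sign (−1)^0·+1^-2·-1^0 = +1.
(a,b)_3: α=0, u≡1; β=6, v≡2 (mod 3); (1|3)=+1, (2|3)=-1; sign (−1)^0·+1^6·-1^0 = +1.
(1054, -133 / ℚ) ramifies at {17, 31}: a division algebra.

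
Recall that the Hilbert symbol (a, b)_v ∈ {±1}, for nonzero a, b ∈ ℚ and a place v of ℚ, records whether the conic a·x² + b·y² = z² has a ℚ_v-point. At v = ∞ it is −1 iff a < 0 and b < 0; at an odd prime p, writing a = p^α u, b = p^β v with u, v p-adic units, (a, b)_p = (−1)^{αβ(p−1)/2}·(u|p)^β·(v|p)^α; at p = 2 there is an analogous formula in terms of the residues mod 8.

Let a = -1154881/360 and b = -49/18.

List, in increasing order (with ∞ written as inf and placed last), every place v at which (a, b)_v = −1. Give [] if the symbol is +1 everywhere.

[5, 13, 37, inf]

(a, b) ≡ (-4810, -2) mod (ℚ^×)²; places V = {2, 3, 5, 7, 13, 37, ∞}.
(a,b)_∞: sgn(-4810)=−, sgn(-2)=−, so -1.
(a,b)_3: α=-2, u≡2; β=-2, v≡1 (mod 3); (2|3)=-1, (1|3)=+1; sign (−1)^0·-1^-2·+1^-2 = +1.
(a,b)_5: α=-1, u≡2; β=0, v≡2 (mod 5); (2|5)=-1, (2|5)=-1; sign (−1)^0·-1^0·-1^-1 = -1.
(a,b)_37: α=1, u≡17; β=0, v≡24 (mod 37); (17|37)=-1, (24|37)=-1; sign (−1)^0·-1^0·-1^1 = -1.
(a,b)_7: α=4, u≡3; β=2, v≡5 (mod 7); (3|7)=-1, (5|7)=-1; sign (−1)^0·-1^2·-1^4 = +1.
(a,b)_13: α=1, u≡2; β=0, v≡11 (mod 13); (2|13)=-1, (11|13)=-1; sign (−1)^0·-1^0·-1^1 = -1.
(a,b)_2: α=-3, β=-1; u≡3, v≡7 (mod 8); ε(u)ε(v)=1·1, αω(v)=-3·0, βω(u)=-1·1; sum ≡ 0  ⇒  +1.
Ram(-4810, -2) = {5, 13, 37, ∞}; no ℚ_5-point on the conic.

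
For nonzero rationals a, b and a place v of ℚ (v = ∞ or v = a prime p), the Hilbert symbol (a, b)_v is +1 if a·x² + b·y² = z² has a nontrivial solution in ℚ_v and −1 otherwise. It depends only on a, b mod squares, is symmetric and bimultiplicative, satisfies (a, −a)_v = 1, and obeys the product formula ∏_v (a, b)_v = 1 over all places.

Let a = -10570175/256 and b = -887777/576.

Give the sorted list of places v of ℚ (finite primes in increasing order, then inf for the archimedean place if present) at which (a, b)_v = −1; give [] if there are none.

[7, inf]

(a, b) ≡ (-1463, -7337) mod (ℚ^×)²; places V = {2, 3, 5, 7, 11, 17, 19, 23, 29, ∞}.
(a,b)_∞: sgn(-1463)=−, sgn(-7337)=−, so -1.
(a,b)_11: α=1, u≡8; β=3, v≡1 (mod 11); (8|11)=-1, (1|11)=+1; sign (−1)^1·-1^3·+1^1 = +1.
(a,b)_5: α=2, u≡3; β=0, v≡3 (mod 5); (3|5)=-1, (3|5)=-1; sign (−1)^0·-1^0·-1^2 = +1.
(a,b)_2: α=-8, β=-6; u≡1, v≡7 (mod 8); ε(u)ε(v)=0·1, αω(v)=-8·0, βω(u)=-6·0; sum ≡ 0  ⇒  +1.
(a,b)_7: α=1, u≡2; β=0, v≡6 (mod 7); (2|7)=+1, (6|7)=-1; sign (−1)^0·+1^0·-1^1 = -1.
(a,b)_29: α=0, u≡22; β=1, v≡19 (mod 29); (22|29)=+1, (19|29)=-1; sign (−1)^0·+1^1·-1^0 = +1.
(a,b)_19: α=1, u≡10; β=0, v≡6 (mod 19); (10|19)=-1, (6|19)=+1; sign (−1)^0·-1^0·+1^1 = +1.
(a,b)_23: α=0, u≡9; β=1, v≡18 (mod 23); (9|23)=+1, (18|23)=+1; sign (−1)^0·+1^1·+1^0 = +1.
(a,b)_3: α=0, u≡1; β=-2, v≡1 (mod 3); (1|3)=+1, (1|3)=+1; sign (−1)^0·+1^-2·+1^0 = +1.
(a,b)_17: α=2, u≡9; β=0, v≡10 (mod 17); (9|17)=+1, (10|17)=-1; sign (−1)^0·+1^0·-1^2 = +1.
Ram(-1463, -7337) = {7, ∞}; no ℚ_7-point on the conic.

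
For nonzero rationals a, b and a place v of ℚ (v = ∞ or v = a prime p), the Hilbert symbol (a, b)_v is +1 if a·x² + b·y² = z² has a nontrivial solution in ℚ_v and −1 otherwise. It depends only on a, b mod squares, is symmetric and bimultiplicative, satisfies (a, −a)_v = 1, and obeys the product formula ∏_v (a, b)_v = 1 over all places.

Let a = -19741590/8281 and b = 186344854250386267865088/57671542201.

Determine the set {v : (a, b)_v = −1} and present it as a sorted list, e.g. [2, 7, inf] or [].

Mod squares: a ≡ -7590, b ≡ 1122. Check v ∈ {∞, 2, 3, 5, 7, 11, 13, 17, 23, 29}.
v=5: a=5^1·(≡2), b=5^0·(≡3) mod 5; (2|5)=-1, (3|5)=-1; (−1)^{1·0·2}·(-1)^0·(-1)^1 = -1.
v=11: a=11^1·(≡9), b=11^3·(≡5) mod 11; (9|11)=+1, (5|11)=+1; (−1)^{1·3·5}·(+1)^3·(+1)^1 = -1.
v=2: v_2(a)=1, v_2(b)=15; units ≡ 5, 1 (mod 8); ε·ε+αω+βω = 0·0+1·0+15·1 ≡ 1  ⇒  (a,b)_2 = -1.
v=23: a=23^1·(≡7), b=23^2·(≡3) mod 23; (7|23)=-1, (3|23)=+1; (−1)^{1·2·11}·(-1)^2·(+1)^1 = +1.
v=17: a=17^2·(≡15), b=17^7·(≡16) mod 17; (15|17)=+1, (16|17)=+1; (−1)^{2·7·8}·(+1)^7·(+1)^2 = +1.
v=29: a=29^0·(≡10), b=29^-2·(≡6) mod 29; (10|29)=-1, (6|29)=+1; (−1)^{0·-2·14}·(-1)^-2·(+1)^0 = +1.
v=7: a=7^-2·(≡6), b=7^-4·(≡2) mod 7; (6|7)=-1, (2|7)=+1; (−1)^{-2·-4·3}·(-1)^-4·(+1)^-2 = +1.
v=∞: -7590 < 0 and 1122 > 0  ⇒  (a,b)_∞ = +1.
v=13: a=13^-2·(≡8), b=13^-4·(≡12) mod 13; (8|13)=-1, (12|13)=+1; (−1)^{-2·-4·6}·(-1)^-4·(+1)^-2 = +1.
v=3: a=3^3·(≡2), b=3^9·(≡2) mod 3; (2|3)=-1, (2|3)=-1; (−1)^{3·9·1}·(-1)^9·(-1)^3 = -1.
Ram(-7590, 1122) = {2, 3, 5, 11}; no ℚ_2-point on the conic.

[2, 3, 5, 11]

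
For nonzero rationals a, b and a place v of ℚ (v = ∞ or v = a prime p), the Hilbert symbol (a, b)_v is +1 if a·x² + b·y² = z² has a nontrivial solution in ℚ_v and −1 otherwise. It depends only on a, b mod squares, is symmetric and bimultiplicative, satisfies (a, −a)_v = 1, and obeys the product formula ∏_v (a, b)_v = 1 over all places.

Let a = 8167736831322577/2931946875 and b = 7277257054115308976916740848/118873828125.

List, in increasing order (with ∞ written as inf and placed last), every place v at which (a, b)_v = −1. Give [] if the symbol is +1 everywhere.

(a, b) ≡ (9061195, 62491) mod (ℚ^×)²; places V = {2, 3, 5, 7, 11, 13, 17, 19, 23, 29, 31, 47, ∞}.
(a,b)_∞: sgn(9061195)=+, sgn(62491)=+, so +1.
(a,b)_29: α=3, u≡13; β=6, v≡7 (mod 29); (13|29)=+1, (7|29)=+1; sign (−1)^0·+1^6·+1^3 = +1.
(a,b)_7: α=0, u≡3; β=4, v≡2 (mod 7); (3|7)=-1, (2|7)=+1; sign (−1)^0·-1^4·+1^0 = +1.
(a,b)_47: α=2, u≡28; β=0, v≡16 (mod 47); (28|47)=+1, (16|47)=+1; sign (−1)^0·+1^0·+1^2 = +1.
(a,b)_5: α=-5, u≡4; β=-8, v≡4 (mod 5); (4|5)=+1, (4|5)=+1; sign (−1)^0·+1^-8·+1^-5 = +1.
(a,b)_2: α=0, β=4; u≡3, v≡3 (mod 8); ε(u)ε(v)=1·1, αω(v)=0·1, βω(u)=4·1; sum ≡ 1  ⇒  -1.
(a,b)_3: α=-8, u≡1; β=-4, v≡1 (mod 3); (1|3)=+1, (1|3)=+1; sign (−1)^0·+1^-4·+1^-8 = +1.
(a,b)_31: α=2, u≡18; β=2, v≡22 (mod 31); (18|31)=+1, (22|31)=-1; sign (−1)^0·+1^2·-1^2 = +1.
(a,b)_19: α=3, u≡7; β=5, v≡18 (mod 19); (7|19)=+1, (18|19)=-1; sign (−1)^1·+1^5·-1^3 = +1.
(a,b)_11: α=-1, u≡8; β=1, v≡3 (mod 11); (8|11)=-1, (3|11)=+1; sign (−1)^1·-1^1·+1^-1 = +1.
(a,b)_17: α=0, u≡2; β=-2, v≡2 (mod 17); (2|17)=+1, (2|17)=+1; sign (−1)^0·+1^-2·+1^0 = +1.
(a,b)_13: α=-1, u≡2; β=-1, v≡1 (mod 13); (2|13)=-1, (1|13)=+1; sign (−1)^0·-1^-1·+1^-1 = -1.
(a,b)_23: α=1, u≡14; β=3, v≡18 (mod 23); (14|23)=-1, (18|23)=+1; sign (−1)^1·-1^3·+1^1 = +1.
|Ram(9061195, 62491)| = 2, even; anisotropic at {2, 13}.

[2, 13]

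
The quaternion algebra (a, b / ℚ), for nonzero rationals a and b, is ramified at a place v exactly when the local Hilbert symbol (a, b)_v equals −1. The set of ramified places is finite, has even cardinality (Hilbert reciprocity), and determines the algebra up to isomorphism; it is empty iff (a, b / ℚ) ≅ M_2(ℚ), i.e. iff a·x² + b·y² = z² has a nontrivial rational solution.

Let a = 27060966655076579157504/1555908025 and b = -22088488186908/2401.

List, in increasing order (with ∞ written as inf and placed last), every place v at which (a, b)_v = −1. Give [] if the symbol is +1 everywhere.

Mod squares: a ≡ 374, b ≡ -47. Check v ∈ {∞, 2, 3, 5, 7, 11, 13, 17, 23, 47}.
v=47: a=47^4·(≡23), b=47^3·(≡30) mod 47; (23|47)=-1, (30|47)=-1; (−1)^{4·3·23}·(-1)^3·(-1)^4 = -1.
v=3: a=3^4·(≡2), b=3^2·(≡1) mod 3; (2|3)=-1, (1|3)=+1; (−1)^{4·2·1}·(-1)^2·(+1)^4 = +1.
v=2: v_2(a)=9, v_2(b)=2; units ≡ 3, 1 (mod 8); ε·ε+αω+βω = 1·0+9·0+2·1 ≡ 0  ⇒  (a,b)_2 = +1.
v=11: a=11^5·(≡4), b=11^2·(≡6) mod 11; (4|11)=+1, (6|11)=-1; (−1)^{5·2·5}·(+1)^2·(-1)^5 = -1.
v=13: a=13^2·(≡10), b=13^2·(≡7) mod 13; (10|13)=+1, (7|13)=-1; (−1)^{2·2·6}·(+1)^2·(-1)^2 = +1.
v=17: a=17^3·(≡10), b=17^2·(≡4) mod 17; (10|17)=-1, (4|17)=+1; (−1)^{3·2·8}·(-1)^2·(+1)^3 = +1.
v=∞: 374 > 0 and -47 < 0  ⇒  (a,b)_∞ = +1.
v=23: a=23^-2·(≡3), b=23^0·(≡11) mod 23; (3|23)=+1, (11|23)=-1; (−1)^{-2·0·11}·(+1)^0·(-1)^-2 = +1.
v=7: a=7^-6·(≡6), b=7^-4·(≡4) mod 7; (6|7)=-1, (4|7)=+1; (−1)^{-6·-4·3}·(-1)^-4·(+1)^-6 = +1.
v=5: a=5^-2·(≡4), b=5^0·(≡2) mod 5; (4|5)=+1, (2|5)=-1; (−1)^{-2·0·2}·(+1)^0·(-1)^-2 = +1.
|Ram(374, -47)| = 2, even; anisotropic at {11, 47}.

[11, 47]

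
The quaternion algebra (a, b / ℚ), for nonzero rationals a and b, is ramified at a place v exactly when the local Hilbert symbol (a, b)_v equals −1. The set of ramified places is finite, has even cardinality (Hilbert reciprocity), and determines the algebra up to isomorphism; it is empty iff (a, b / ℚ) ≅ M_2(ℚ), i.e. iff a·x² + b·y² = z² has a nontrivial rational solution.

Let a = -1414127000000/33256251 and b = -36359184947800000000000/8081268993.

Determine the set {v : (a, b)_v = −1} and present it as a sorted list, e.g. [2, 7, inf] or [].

(a, b) ≡ (-222053, -3135) mod (ℚ^×)²; places V = {2, 3, 5, 7, 11, 13, 19, 29, 31, ∞}.
(a,b)_7: α=-4, u≡4; β=-4, v≡2 (mod 7); (4|7)=+1, (2|7)=+1; sign (−1)^0·+1^-4·+1^-4 = +1.
(a,b)_2: α=6, β=12; u≡3, v≡1 (mod 8); ε(u)ε(v)=1·0, αω(v)=6·0, βω(u)=12·1; sum ≡ 0  ⇒  +1.
(a,b)_11: α=2, u≡1; β=3, v≡1 (mod 11); (1|11)=+1, (1|11)=+1; sign (−1)^0·+1^3·+1^2 = +1.
(a,b)_5: α=6, u≡2; β=11, v≡2 (mod 5); (2|5)=-1, (2|5)=-1; sign (−1)^0·-1^11·-1^6 = -1.
(a,b)_∞: sgn(-222053)=−, sgn(-3135)=−, so -1.
(a,b)_3: α=-6, u≡1; β=-11, v≡2 (mod 3); (1|3)=+1, (2|3)=-1; sign (−1)^0·+1^-11·-1^-6 = +1.
(a,b)_31: α=1, u≡24; β=2, v≡6 (mod 31); (24|31)=-1, (6|31)=-1; sign (−1)^0·-1^2·-1^1 = -1.
(a,b)_13: α=1, u≡9; β=2, v≡7 (mod 13); (9|13)=+1, (7|13)=-1; sign (−1)^0·+1^2·-1^1 = -1.
(a,b)_29: α=1, u≡5; β=2, v≡21 (mod 29); (5|29)=+1, (21|29)=-1; sign (−1)^0·+1^2·-1^1 = -1.
(a,b)_19: α=-1, u≡5; β=-1, v≡6 (mod 19); (5|19)=+1, (6|19)=+1; sign (−1)^1·+1^-1·+1^-1 = -1.
|Ram(-222053, -3135)| = 6, even; anisotropic at {5, 13, 19, 29, 31, ∞}.

[5, 13, 19, 29, 31, inf]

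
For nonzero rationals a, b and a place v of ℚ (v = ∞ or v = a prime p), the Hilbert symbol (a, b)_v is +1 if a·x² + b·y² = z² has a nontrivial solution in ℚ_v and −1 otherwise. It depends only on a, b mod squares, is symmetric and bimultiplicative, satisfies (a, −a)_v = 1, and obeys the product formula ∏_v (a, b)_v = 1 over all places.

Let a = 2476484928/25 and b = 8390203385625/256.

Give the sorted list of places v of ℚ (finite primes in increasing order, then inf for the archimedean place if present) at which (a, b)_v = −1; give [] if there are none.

Mod squares: a ≡ 1653, b ≡ 17. Check v ∈ {∞, 2, 3, 5, 17, 19, 29}.
v=3: a=3^5·(≡2), b=3^2·(≡2) mod 3; (2|3)=-1, (2|3)=-1; (−1)^{5·2·1}·(-1)^2·(-1)^5 = -1.
v=19: a=19^1·(≡16), b=19^2·(≡4) mod 19; (16|19)=+1, (4|19)=+1; (−1)^{1·2·9}·(+1)^2·(+1)^1 = +1.
v=29: a=29^1·(≡9), b=29^2·(≡8) mod 29; (9|29)=+1, (8|29)=-1; (−1)^{1·2·14}·(+1)^2·(-1)^1 = -1.
v=17: a=17^2·(≡8), b=17^3·(≡4) mod 17; (8|17)=+1, (4|17)=+1; (−1)^{2·3·8}·(+1)^3·(+1)^2 = +1.
v=∞: 1653 > 0 and 17 > 0  ⇒  (a,b)_∞ = +1.
v=2: v_2(a)=6, v_2(b)=-8; units ≡ 5, 1 (mod 8); ε·ε+αω+βω = 0·0+6·0+-8·1 ≡ 0  ⇒  (a,b)_2 = +1.
v=5: a=5^-2·(≡3), b=5^4·(≡2) mod 5; (3|5)=-1, (2|5)=-1; (−1)^{-2·4·2}·(-1)^4·(-1)^-2 = +1.
Ram(1653, 17) = {3, 29}; no ℚ_3-point on the conic.

[3, 29]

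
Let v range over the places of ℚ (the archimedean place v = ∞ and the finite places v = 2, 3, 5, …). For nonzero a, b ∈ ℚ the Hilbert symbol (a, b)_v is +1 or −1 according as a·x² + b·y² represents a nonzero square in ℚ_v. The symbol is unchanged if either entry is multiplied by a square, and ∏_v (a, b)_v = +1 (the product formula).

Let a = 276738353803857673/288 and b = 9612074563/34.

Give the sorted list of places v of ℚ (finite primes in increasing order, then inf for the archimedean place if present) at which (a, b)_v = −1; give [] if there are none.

[2, 37]

(a, b) ≡ (30914, 136114342) mod (ℚ^×)²; places V = {2, 3, 7, 13, 17, 29, 31, 37, 41, ∞}.
(a,b)_41: α=1, u≡8; β=1, v≡39 (mod 41); (8|41)=+1, (39|41)=+1; sign (−1)^0·+1^1·+1^1 = +1.
(a,b)_2: α=-5, β=-1; u≡1, v≡3 (mod 8); ε(u)ε(v)=0·1, αω(v)=-5·1, βω(u)=-1·0; sum ≡ 1  ⇒  -1.
(a,b)_31: α=4, u≡9; β=0, v≡4 (mod 31); (9|31)=+1, (4|31)=+1; sign (−1)^0·+1^0·+1^4 = +1.
(a,b)_13: α=1, u≡9; β=1, v≡3 (mod 13); (9|13)=+1, (3|13)=+1; sign (−1)^0·+1^1·+1^1 = +1.
(a,b)_3: α=-2, u≡2; β=0, v≡1 (mod 3); (2|3)=-1, (1|3)=+1; sign (−1)^0·-1^0·+1^-2 = +1.
(a,b)_29: α=1, u≡4; β=1, v≡9 (mod 29); (4|29)=+1, (9|29)=+1; sign (−1)^0·+1^1·+1^1 = +1.
(a,b)_7: α=2, u≡4; β=5, v≡5 (mod 7); (4|7)=+1, (5|7)=-1; sign (−1)^0·+1^5·-1^2 = +1.
(a,b)_∞: sgn(30914)=+, sgn(136114342)=+, so +1.
(a,b)_17: α=2, u≡1; β=-1, v≡15 (mod 17); (1|17)=+1, (15|17)=+1; sign (−1)^0·+1^-1·+1^2 = +1.
(a,b)_37: α=2, u≡35; β=1, v≡27 (mod 37); (35|37)=-1, (27|37)=+1; sign (−1)^0·-1^1·+1^2 = -1.
|Ram(30914, 136114342)| = 2, even; anisotropic at {2, 37}.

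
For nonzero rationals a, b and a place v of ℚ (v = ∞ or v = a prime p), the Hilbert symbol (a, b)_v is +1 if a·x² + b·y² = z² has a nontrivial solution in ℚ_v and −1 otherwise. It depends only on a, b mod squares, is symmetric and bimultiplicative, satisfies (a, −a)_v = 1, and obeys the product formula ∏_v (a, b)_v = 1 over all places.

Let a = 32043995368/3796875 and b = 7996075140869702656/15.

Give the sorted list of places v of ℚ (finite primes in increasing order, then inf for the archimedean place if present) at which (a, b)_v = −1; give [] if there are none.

[2, 19]

(a, b) ≡ (13566, 15) mod (ℚ^×)²; places V = {2, 3, 5, 7, 11, 17, 19, ∞}.
(a,b)_19: α=1, u≡4; β=4, v≡18 (mod 19); (4|19)=+1, (18|19)=-1; sign (−1)^0·+1^4·-1^1 = -1.
(a,b)_11: α=6, u≡3; β=4, v≡1 (mod 11); (3|11)=+1, (1|11)=+1; sign (−1)^0·+1^4·+1^6 = +1.
(a,b)_7: α=1, u≡3; β=2, v≡1 (mod 7); (3|7)=-1, (1|7)=+1; sign (−1)^0·-1^2·+1^1 = +1.
(a,b)_∞: sgn(13566)=+, sgn(15)=+, so +1.
(a,b)_2: α=3, β=10; u≡7, v≡7 (mod 8); ε(u)ε(v)=1·1, αω(v)=3·0, βω(u)=10·0; sum ≡ 1  ⇒  -1.
(a,b)_17: α=1, u≡8; β=4, v≡1 (mod 17); (8|17)=+1, (1|17)=+1; sign (−1)^0·+1^4·+1^1 = +1.
(a,b)_5: α=-6, u≡1; β=-1, v≡2 (mod 5); (1|5)=+1, (2|5)=-1; sign (−1)^0·+1^-1·-1^-6 = +1.
(a,b)_3: α=-5, u≡1; β=-1, v≡2 (mod 3); (1|3)=+1, (2|3)=-1; sign (−1)^1·+1^-1·-1^-5 = +1.
Ram(13566, 15) = {2, 19}; no ℚ_2-point on the conic.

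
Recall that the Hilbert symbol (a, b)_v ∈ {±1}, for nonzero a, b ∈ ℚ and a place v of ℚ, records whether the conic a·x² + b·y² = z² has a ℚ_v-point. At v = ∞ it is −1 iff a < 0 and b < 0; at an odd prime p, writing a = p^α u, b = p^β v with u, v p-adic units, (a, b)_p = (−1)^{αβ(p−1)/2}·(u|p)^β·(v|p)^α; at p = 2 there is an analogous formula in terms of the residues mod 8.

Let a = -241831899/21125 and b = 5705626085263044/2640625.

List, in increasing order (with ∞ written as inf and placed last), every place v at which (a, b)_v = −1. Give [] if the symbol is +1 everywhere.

(a, b) ≡ (-184295, 41) mod (ℚ^×)²; places V = {2, 3, 5, 13, 29, 31, 41, ∞}.
(a,b)_∞: sgn(-184295)=−, sgn(41)=+, so +1.
(a,b)_29: α=1, u≡25; β=2, v≡12 (mod 29); (25|29)=+1, (12|29)=-1; sign (−1)^0·+1^2·-1^1 = -1.
(a,b)_2: α=0, β=2; u≡1, v≡1 (mod 8); ε(u)ε(v)=0·0, αω(v)=0·0, βω(u)=2·0; sum ≡ 0  ⇒  +1.
(a,b)_41: α=1, u≡29; β=1, v≡10 (mod 41); (29|41)=-1, (10|41)=+1; sign (−1)^0·-1^1·+1^1 = -1.
(a,b)_13: α=-2, u≡2; β=-2, v≡8 (mod 13); (2|13)=-1, (8|13)=-1; sign (−1)^0·-1^-2·-1^-2 = +1.
(a,b)_5: α=-3, u≡4; β=-6, v≡1 (mod 5); (4|5)=+1, (1|5)=+1; sign (−1)^0·+1^-6·+1^-3 = +1.
(a,b)_31: α=1, u≡2; β=2, v≡10 (mod 31); (2|31)=+1, (10|31)=+1; sign (−1)^0·+1^2·+1^1 = +1.
(a,b)_3: α=8, u≡1; β=16, v≡2 (mod 3); (1|3)=+1, (2|3)=-1; sign (−1)^0·+1^16·-1^8 = +1.
(-184295, 41 / ℚ) ramifies at {29, 41}: a division algebra.

[29, 41]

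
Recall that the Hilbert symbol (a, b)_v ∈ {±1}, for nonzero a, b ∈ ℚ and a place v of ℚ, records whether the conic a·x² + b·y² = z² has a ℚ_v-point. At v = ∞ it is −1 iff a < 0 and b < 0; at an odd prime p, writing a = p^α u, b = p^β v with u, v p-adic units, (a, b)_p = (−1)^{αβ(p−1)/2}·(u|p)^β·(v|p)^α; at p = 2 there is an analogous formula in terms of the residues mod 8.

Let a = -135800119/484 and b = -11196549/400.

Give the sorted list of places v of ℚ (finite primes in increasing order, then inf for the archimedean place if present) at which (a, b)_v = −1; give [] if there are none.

(a, b) ≡ (-31, -2821) mod (ℚ^×)²; places V = {2, 3, 5, 7, 11, 13, 23, 31, ∞}.
(a,b)_3: α=0, u≡2; β=4, v≡2 (mod 3); (2|3)=-1, (2|3)=-1; sign (−1)^0·-1^4·-1^0 = +1.
(a,b)_2: α=-2, β=-4; u≡1, v≡3 (mod 8); ε(u)ε(v)=0·1, αω(v)=-2·1, βω(u)=-4·0; sum ≡ 0  ⇒  +1.
(a,b)_7: α=2, u≡2; β=3, v≡5 (mod 7); (2|7)=+1, (5|7)=-1; sign (−1)^0·+1^3·-1^2 = +1.
(a,b)_13: α=2, u≡6; β=1, v≡12 (mod 13); (6|13)=-1, (12|13)=+1; sign (−1)^0·-1^1·+1^2 = -1.
(a,b)_∞: sgn(-31)=−, sgn(-2821)=−, so -1.
(a,b)_5: α=0, u≡4; β=-2, v≡1 (mod 5); (4|5)=+1, (1|5)=+1; sign (−1)^0·+1^-2·+1^0 = +1.
(a,b)_11: α=-2, u≡10; β=0, v≡8 (mod 11); (10|11)=-1, (8|11)=-1; sign (−1)^0·-1^0·-1^-2 = +1.
(a,b)_23: α=2, u≡15; β=0, v≡9 (mod 23); (15|23)=-1, (9|23)=+1; sign (−1)^0·-1^0·+1^2 = +1.
(a,b)_31: α=1, u≡11; β=1, v≡20 (mod 31); (11|31)=-1, (20|31)=+1; sign (−1)^1·-1^1·+1^1 = +1.
|Ram(-31, -2821)| = 2, even; anisotropic at {13, ∞}.

[13, inf]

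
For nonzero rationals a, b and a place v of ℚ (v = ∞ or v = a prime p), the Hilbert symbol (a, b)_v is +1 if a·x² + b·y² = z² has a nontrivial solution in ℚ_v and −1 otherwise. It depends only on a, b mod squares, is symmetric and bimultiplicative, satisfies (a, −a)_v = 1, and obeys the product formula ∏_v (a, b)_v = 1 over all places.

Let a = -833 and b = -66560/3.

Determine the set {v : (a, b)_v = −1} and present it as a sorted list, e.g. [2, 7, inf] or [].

Mod squares: a ≡ -17, b ≡ -195. Check v ∈ {∞, 2, 3, 5, 7, 13, 17}.
v=2: v_2(a)=0, v_2(b)=10; units ≡ 7, 5 (mod 8); ε·ε+αω+βω = 1·0+0·1+10·0 ≡ 0  ⇒  (a,b)_2 = +1.
v=13: a=13^0·(≡12), b=13^1·(≡5) mod 13; (12|13)=+1, (5|13)=-1; (−1)^{0·1·6}·(+1)^1·(-1)^0 = +1.
v=17: a=17^1·(≡2), b=17^0·(≡4) mod 17; (2|17)=+1, (4|17)=+1; (−1)^{1·0·8}·(+1)^0·(+1)^1 = +1.
v=∞: -17 < 0 and -195 < 0  ⇒  (a,b)_∞ = -1.
v=3: a=3^0·(≡1), b=3^-1·(≡1) mod 3; (1|3)=+1, (1|3)=+1; (−1)^{0·-1·1}·(+1)^-1·(+1)^0 = +1.
v=5: a=5^0·(≡2), b=5^1·(≡1) mod 5; (2|5)=-1, (1|5)=+1; (−1)^{0·1·2}·(-1)^1·(+1)^0 = -1.
v=7: a=7^2·(≡4), b=7^0·(≡1) mod 7; (4|7)=+1, (1|7)=+1; (−1)^{2·0·3}·(+1)^0·(+1)^2 = +1.
(-17, -195 / ℚ) ramifies at {5, ∞}: a division algebra.

[5, inf]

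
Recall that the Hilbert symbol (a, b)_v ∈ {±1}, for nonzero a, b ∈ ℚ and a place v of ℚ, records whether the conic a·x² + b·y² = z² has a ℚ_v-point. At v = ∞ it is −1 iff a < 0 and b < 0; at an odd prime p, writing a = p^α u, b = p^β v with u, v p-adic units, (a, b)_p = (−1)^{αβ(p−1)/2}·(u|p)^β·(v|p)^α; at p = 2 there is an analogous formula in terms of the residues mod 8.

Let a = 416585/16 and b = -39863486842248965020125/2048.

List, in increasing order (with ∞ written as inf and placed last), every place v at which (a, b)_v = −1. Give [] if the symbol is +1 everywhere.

Mod squares: a ≡ 2465, b ≡ -458490. Check v ∈ {∞, 2, 3, 5, 7, 11, 13, 17, 29, 31}.
v=29: a=29^1·(≡26), b=29^3·(≡7) mod 29; (26|29)=-1, (7|29)=+1; (−1)^{1·3·14}·(-1)^3·(+1)^1 = -1.
v=31: a=31^0·(≡14), b=31^1·(≡7) mod 31; (14|31)=+1, (7|31)=+1; (−1)^{0·1·15}·(+1)^1·(+1)^0 = +1.
v=2: v_2(a)=-4, v_2(b)=-11; units ≡ 1, 3 (mod 8); ε·ε+αω+βω = 0·1+-4·1+-11·0 ≡ 0  ⇒  (a,b)_2 = +1.
v=13: a=13^2·(≡7), b=13^6·(≡6) mod 13; (7|13)=-1, (6|13)=-1; (−1)^{2·6·6}·(-1)^6·(-1)^2 = +1.
v=3: a=3^0·(≡2), b=3^1·(≡2) mod 3; (2|3)=-1, (2|3)=-1; (−1)^{0·1·1}·(-1)^1·(-1)^0 = -1.
v=5: a=5^1·(≡2), b=5^3·(≡3) mod 5; (2|5)=-1, (3|5)=-1; (−1)^{1·3·2}·(-1)^3·(-1)^1 = +1.
v=11: a=11^0·(≡3), b=11^2·(≡3) mod 11; (3|11)=+1, (3|11)=+1; (−1)^{0·2·5}·(+1)^2·(+1)^0 = +1.
v=∞: 2465 > 0 and -458490 < 0  ⇒  (a,b)_∞ = +1.
v=17: a=17^1·(≡9), b=17^3·(≡8) mod 17; (9|17)=+1, (8|17)=+1; (−1)^{1·3·8}·(+1)^3·(+1)^1 = +1.
v=7: a=7^0·(≡4), b=7^2·(≡6) mod 7; (4|7)=+1, (6|7)=-1; (−1)^{0·2·3}·(+1)^2·(-1)^0 = +1.
(2465, -458490 / ℚ) ramifies at {3, 29}: a division algebra.

[3, 29]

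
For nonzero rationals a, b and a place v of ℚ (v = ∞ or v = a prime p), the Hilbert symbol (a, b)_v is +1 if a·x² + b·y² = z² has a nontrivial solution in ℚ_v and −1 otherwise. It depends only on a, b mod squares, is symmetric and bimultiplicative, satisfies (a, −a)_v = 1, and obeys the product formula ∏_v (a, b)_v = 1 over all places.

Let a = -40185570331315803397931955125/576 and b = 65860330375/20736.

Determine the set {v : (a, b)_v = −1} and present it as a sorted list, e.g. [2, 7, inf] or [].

[2, 5, 7, 23, 41, 47]

Mod squares: a ≡ -5790317045, b ≡ 1097215. Check v ∈ {∞, 2, 3, 5, 7, 17, 23, 29, 41, 47, 53}.
v=41: a=41^1·(≡36), b=41^0·(≡15) mod 41; (36|41)=+1, (15|41)=-1; (−1)^{1·0·20}·(+1)^0·(-1)^1 = -1.
v=29: a=29^3·(≡3), b=29^1·(≡21) mod 29; (3|29)=-1, (21|29)=-1; (−1)^{3·1·14}·(-1)^1·(-1)^3 = +1.
v=53: a=53^1·(≡31), b=53^0·(≡16) mod 53; (31|53)=-1, (16|53)=+1; (−1)^{1·0·26}·(-1)^0·(+1)^1 = +1.
v=5: a=5^3·(≡4), b=5^3·(≡3) mod 5; (4|5)=+1, (3|5)=-1; (−1)^{3·3·2}·(+1)^3·(-1)^3 = -1.
v=7: a=7^10·(≡6), b=7^5·(≡2) mod 7; (6|7)=-1, (2|7)=+1; (−1)^{10·5·3}·(-1)^5·(+1)^10 = -1.
v=3: a=3^-2·(≡1), b=3^-4·(≡1) mod 3; (1|3)=+1, (1|3)=+1; (−1)^{-2·-4·1}·(+1)^-4·(+1)^-2 = +1.
v=∞: -5790317045 < 0 and 1097215 > 0  ⇒  (a,b)_∞ = +1.
v=47: a=47^3·(≡10), b=47^1·(≡22) mod 47; (10|47)=-1, (22|47)=-1; (−1)^{3·1·23}·(-1)^1·(-1)^3 = -1.
v=17: a=17^1·(≡16), b=17^0·(≡9) mod 17; (16|17)=+1, (9|17)=+1; (−1)^{1·0·8}·(+1)^0·(+1)^1 = +1.
v=23: a=23^3·(≡9), b=23^1·(≡13) mod 23; (9|23)=+1, (13|23)=+1; (−1)^{3·1·11}·(+1)^1·(+1)^3 = -1.
v=2: v_2(a)=-6, v_2(b)=-8; units ≡ 3, 7 (mod 8); ε·ε+αω+βω = 1·1+-6·0+-8·1 ≡ 1  ⇒  (a,b)_2 = -1.
(-5790317045, 1097215 / ℚ) ramifies at {2, 5, 7, 23, 41, 47}: a division algebra.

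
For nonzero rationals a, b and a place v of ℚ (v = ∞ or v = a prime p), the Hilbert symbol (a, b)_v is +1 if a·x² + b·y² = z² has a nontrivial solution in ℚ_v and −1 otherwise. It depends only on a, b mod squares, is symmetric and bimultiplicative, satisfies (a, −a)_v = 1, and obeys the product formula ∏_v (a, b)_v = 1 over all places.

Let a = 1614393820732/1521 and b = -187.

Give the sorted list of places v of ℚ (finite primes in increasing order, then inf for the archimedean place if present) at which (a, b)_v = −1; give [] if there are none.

Mod squares: a ≡ 4807, b ≡ -187. Check v ∈ {∞, 2, 3, 7, 11, 13, 17, 19, 23}.
v=23: a=23^1·(≡9), b=23^0·(≡20) mod 23; (9|23)=+1, (20|23)=-1; (−1)^{1·0·11}·(+1)^0·(-1)^1 = -1.
v=7: a=7^4·(≡5), b=7^0·(≡2) mod 7; (5|7)=-1, (2|7)=+1; (−1)^{4·0·3}·(-1)^0·(+1)^4 = +1.
v=2: v_2(a)=2, v_2(b)=0; units ≡ 7, 5 (mod 8); ε·ε+αω+βω = 1·0+2·1+0·0 ≡ 0  ⇒  (a,b)_2 = +1.
v=13: a=13^-2·(≡12), b=13^0·(≡8) mod 13; (12|13)=+1, (8|13)=-1; (−1)^{-2·0·6}·(+1)^0·(-1)^-2 = +1.
v=∞: 4807 > 0 and -187 < 0  ⇒  (a,b)_∞ = +1.
v=19: a=19^1·(≡11), b=19^0·(≡3) mod 19; (11|19)=+1, (3|19)=-1; (−1)^{1·0·9}·(+1)^0·(-1)^1 = -1.
v=11: a=11^3·(≡8), b=11^1·(≡5) mod 11; (8|11)=-1, (5|11)=+1; (−1)^{3·1·5}·(-1)^1·(+1)^3 = +1.
v=3: a=3^-2·(≡1), b=3^0·(≡2) mod 3; (1|3)=+1, (2|3)=-1; (−1)^{-2·0·1}·(+1)^0·(-1)^-2 = +1.
v=17: a=17^2·(≡1), b=17^1·(≡6) mod 17; (1|17)=+1, (6|17)=-1; (−1)^{2·1·8}·(+1)^1·(-1)^2 = +1.
|Ram(4807, -187)| = 2, even; anisotropic at {19, 23}.

[19, 23]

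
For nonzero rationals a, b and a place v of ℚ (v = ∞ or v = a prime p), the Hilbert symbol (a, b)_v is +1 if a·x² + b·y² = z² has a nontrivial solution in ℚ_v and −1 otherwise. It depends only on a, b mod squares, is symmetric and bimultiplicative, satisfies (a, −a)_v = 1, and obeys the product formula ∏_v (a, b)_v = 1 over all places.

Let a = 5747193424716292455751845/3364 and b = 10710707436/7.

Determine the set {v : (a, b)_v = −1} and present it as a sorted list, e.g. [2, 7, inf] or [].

Mod squares: a ≡ 1045, b ≡ 437437. Check v ∈ {∞, 2, 3, 5, 7, 11, 13, 19, 23, 29}.
v=11: a=11^3·(≡8), b=11^1·(≡2) mod 11; (8|11)=-1, (2|11)=-1; (−1)^{3·1·5}·(-1)^1·(-1)^3 = -1.
v=29: a=29^-2·(≡22), b=29^0·(≡9) mod 29; (22|29)=+1, (9|29)=+1; (−1)^{-2·0·14}·(+1)^0·(+1)^-2 = +1.
v=2: v_2(a)=-2, v_2(b)=2; units ≡ 5, 5 (mod 8); ε·ε+αω+βω = 0·0+-2·1+2·1 ≡ 0  ⇒  (a,b)_2 = +1.
v=7: a=7^4·(≡2), b=7^-1·(≡2) mod 7; (2|7)=+1, (2|7)=+1; (−1)^{4·-1·3}·(+1)^-1·(+1)^4 = +1.
v=23: a=23^4·(≡17), b=23^3·(≡14) mod 23; (17|23)=-1, (14|23)=-1; (−1)^{4·3·11}·(-1)^3·(-1)^4 = -1.
v=13: a=13^4·(≡11), b=13^1·(≡2) mod 13; (11|13)=-1, (2|13)=-1; (−1)^{4·1·6}·(-1)^1·(-1)^4 = -1.
v=3: a=3^8·(≡1), b=3^4·(≡1) mod 3; (1|3)=+1, (1|3)=+1; (−1)^{8·4·1}·(+1)^4·(+1)^8 = +1.
v=∞: 1045 > 0 and 437437 > 0  ⇒  (a,b)_∞ = +1.
v=19: a=19^3·(≡17), b=19^1·(≡10) mod 19; (17|19)=+1, (10|19)=-1; (−1)^{3·1·9}·(+1)^1·(-1)^3 = +1.
v=5: a=5^1·(≡1), b=5^0·(≡3) mod 5; (1|5)=+1, (3|5)=-1; (−1)^{1·0·2}·(+1)^0·(-1)^1 = -1.
(1045, 437437 / ℚ) ramifies at {5, 11, 13, 23}: a division algebra.

[5, 11, 13, 23]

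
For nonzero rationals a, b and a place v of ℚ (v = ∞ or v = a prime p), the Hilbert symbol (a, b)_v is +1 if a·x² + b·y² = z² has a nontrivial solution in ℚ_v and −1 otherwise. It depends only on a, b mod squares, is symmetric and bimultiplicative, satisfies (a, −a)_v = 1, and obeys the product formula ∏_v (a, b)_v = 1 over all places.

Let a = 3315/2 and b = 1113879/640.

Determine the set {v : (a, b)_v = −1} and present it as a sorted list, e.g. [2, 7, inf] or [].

Mod squares: a ≡ 6630, b ≡ 390. Check v ∈ {∞, 2, 3, 5, 13, 17}.
v=∞: 6630 > 0 and 390 > 0  ⇒  (a,b)_∞ = +1.
v=13: a=13^1·(≡4), b=13^5·(≡1) mod 13; (4|13)=+1, (1|13)=+1; (−1)^{1·5·6}·(+1)^5·(+1)^1 = +1.
v=3: a=3^1·(≡2), b=3^1·(≡1) mod 3; (2|3)=-1, (1|3)=+1; (−1)^{1·1·1}·(-1)^1·(+1)^1 = +1.
v=17: a=17^1·(≡4), b=17^0·(≡2) mod 17; (4|17)=+1, (2|17)=+1; (−1)^{1·0·8}·(+1)^0·(+1)^1 = +1.
v=2: v_2(a)=-1, v_2(b)=-7; units ≡ 3, 3 (mod 8); ε·ε+αω+βω = 1·1+-1·1+-7·1 ≡ 1  ⇒  (a,b)_2 = -1.
v=5: a=5^1·(≡4), b=5^-1·(≡3) mod 5; (4|5)=+1, (3|5)=-1; (−1)^{1·-1·2}·(+1)^-1·(-1)^1 = -1.
Ram(6630, 390) = {2, 5}; no ℚ_2-point on the conic.

[2, 5]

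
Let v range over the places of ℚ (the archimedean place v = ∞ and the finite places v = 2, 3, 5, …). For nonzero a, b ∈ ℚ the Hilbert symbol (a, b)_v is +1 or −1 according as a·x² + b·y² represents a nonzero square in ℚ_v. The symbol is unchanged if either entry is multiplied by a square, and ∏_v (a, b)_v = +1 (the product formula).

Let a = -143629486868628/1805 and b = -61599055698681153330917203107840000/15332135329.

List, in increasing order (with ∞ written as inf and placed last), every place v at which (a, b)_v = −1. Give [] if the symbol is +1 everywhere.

[23, inf]

Mod squares: a ≡ -10865, b ≡ -49979. Check v ∈ {∞, 2, 3, 5, 7, 19, 23, 41, 53}.
v=2: v_2(a)=2, v_2(b)=16; units ≡ 7, 5 (mod 8); ε·ε+αω+βω = 1·0+2·1+16·0 ≡ 0  ⇒  (a,b)_2 = +1.
v=53: a=53^1·(≡6), b=53^3·(≡4) mod 53; (6|53)=+1, (4|53)=+1; (−1)^{1·3·26}·(+1)^3·(+1)^1 = +1.
v=41: a=41^1·(≡17), b=41^3·(≡12) mod 41; (17|41)=-1, (12|41)=-1; (−1)^{1·3·20}·(-1)^3·(-1)^1 = +1.
v=5: a=5^-1·(≡2), b=5^4·(≡4) mod 5; (2|5)=-1, (4|5)=+1; (−1)^{-1·4·2}·(-1)^4·(+1)^-1 = +1.
v=∞: -10865 < 0 and -49979 < 0  ⇒  (a,b)_∞ = -1.
v=7: a=7^0·(≡5), b=7^-6·(≡2) mod 7; (5|7)=-1, (2|7)=+1; (−1)^{0·-6·3}·(-1)^-6·(+1)^0 = +1.
v=23: a=23^4·(≡14), b=23^7·(≡2) mod 23; (14|23)=-1, (2|23)=+1; (−1)^{4·7·11}·(-1)^7·(+1)^4 = -1.
v=19: a=19^-2·(≡3), b=19^-4·(≡13) mod 19; (3|19)=-1, (13|19)=-1; (−1)^{-2·-4·9}·(-1)^-4·(-1)^-2 = +1.
v=3: a=3^10·(≡1), b=3^16·(≡1) mod 3; (1|3)=+1, (1|3)=+1; (−1)^{10·16·1}·(+1)^16·(+1)^10 = +1.
Ram(-10865, -49979) = {23, ∞}; no ℚ_23-point on the conic.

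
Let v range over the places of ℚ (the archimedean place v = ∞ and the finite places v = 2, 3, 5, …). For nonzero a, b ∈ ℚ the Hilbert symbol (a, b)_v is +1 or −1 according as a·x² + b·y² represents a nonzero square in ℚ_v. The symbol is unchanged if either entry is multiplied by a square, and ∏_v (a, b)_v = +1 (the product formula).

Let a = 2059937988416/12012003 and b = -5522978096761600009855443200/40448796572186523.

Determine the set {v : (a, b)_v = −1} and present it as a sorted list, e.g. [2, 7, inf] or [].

Mod squares: a ≡ 6783, b ≡ -51. Check v ∈ {∞, 2, 3, 5, 7, 11, 17, 19, 23, 29}.
v=29: a=29^-2·(≡8), b=29^-6·(≡22) mod 29; (8|29)=-1, (22|29)=+1; (−1)^{-2·-6·14}·(-1)^-6·(+1)^-2 = +1.
v=2: v_2(a)=6, v_2(b)=8; units ≡ 7, 5 (mod 8); ε·ε+αω+βω = 1·0+6·1+8·0 ≡ 0  ⇒  (a,b)_2 = +1.
v=11: a=11^2·(≡6), b=11^4·(≡5) mod 11; (6|11)=-1, (5|11)=+1; (−1)^{2·4·5}·(-1)^4·(+1)^2 = +1.
v=7: a=7^7·(≡3), b=7^16·(≡6) mod 7; (3|7)=-1, (6|7)=-1; (−1)^{7·16·3}·(-1)^16·(-1)^7 = -1.
v=∞: 6783 > 0 and -51 < 0  ⇒  (a,b)_∞ = +1.
v=3: a=3^-3·(≡2), b=3^-5·(≡1) mod 3; (2|3)=-1, (1|3)=+1; (−1)^{-3·-5·1}·(-1)^-5·(+1)^-3 = +1.
v=19: a=19^1·(≡13), b=19^2·(≡11) mod 19; (13|19)=-1, (11|19)=+1; (−1)^{1·2·9}·(-1)^2·(+1)^1 = +1.
v=5: a=5^0·(≡2), b=5^2·(≡4) mod 5; (2|5)=-1, (4|5)=+1; (−1)^{0·2·2}·(-1)^2·(+1)^0 = +1.
v=23: a=23^-2·(≡21), b=23^-4·(≡18) mod 23; (21|23)=-1, (18|23)=+1; (−1)^{-2·-4·11}·(-1)^-4·(+1)^-2 = +1.
v=17: a=17^1·(≡9), b=17^3·(≡7) mod 17; (9|17)=+1, (7|17)=-1; (−1)^{1·3·8}·(+1)^3·(-1)^1 = -1.
(6783, -51 / ℚ) ramifies at {7, 17}: a division algebra.

[7, 17]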